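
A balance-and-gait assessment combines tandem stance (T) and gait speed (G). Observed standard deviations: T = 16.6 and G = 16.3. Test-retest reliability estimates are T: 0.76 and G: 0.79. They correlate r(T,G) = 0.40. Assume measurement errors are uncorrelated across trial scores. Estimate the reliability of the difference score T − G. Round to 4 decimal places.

0.6246

Var(T−G) = 16.6² + 16.3² − 2·16.6·16.3·0.40 = 541.25 − 216.464 = 324.786.
Because errors are independent across components, Cov(Tᵢ,Tⱼ) = Cov(Xᵢ,Xⱼ); the off-diagonal part of the true-score variance is the same as above.
True-score variance = [16.6²·0.76 + 16.3²·0.79] − 216.464 = 419.321 − 216.464 = 202.857.
Reliability = 202.857 / 324.786 = 0.6246.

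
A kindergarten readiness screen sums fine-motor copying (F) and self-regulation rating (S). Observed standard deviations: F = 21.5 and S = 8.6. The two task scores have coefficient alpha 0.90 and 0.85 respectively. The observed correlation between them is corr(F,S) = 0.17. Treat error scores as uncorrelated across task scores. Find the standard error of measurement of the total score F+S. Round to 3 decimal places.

Var(total) = 536.21 + 62.866 = 599.076.
True-score variance = 478.891 + 62.866 = 541.757, so reliability = 0.9043.
Error variance = 599.076 − 541.757 = 57.319; SEM = √57.319 = 7.571.

7.571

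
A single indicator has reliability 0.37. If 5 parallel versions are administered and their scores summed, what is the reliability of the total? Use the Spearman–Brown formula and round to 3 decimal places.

ρ_k = kρ / (1 + (k−1)ρ) = 5·0.37 / (1 + 4·0.37) = 1.850 / 2.480 = 0.746.

0.746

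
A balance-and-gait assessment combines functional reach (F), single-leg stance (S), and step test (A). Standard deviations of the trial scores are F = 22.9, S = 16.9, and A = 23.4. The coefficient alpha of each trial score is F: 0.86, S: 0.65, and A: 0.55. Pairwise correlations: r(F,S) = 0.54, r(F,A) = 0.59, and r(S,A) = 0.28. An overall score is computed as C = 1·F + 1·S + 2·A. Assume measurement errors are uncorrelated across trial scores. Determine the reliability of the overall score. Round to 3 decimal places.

0.774

Var(C) = 22.9² + 16.9² + 2²·23.4² + 2·[22.9·16.9·0.54 + 2·22.9·23.4·0.59 + 2·16.9·23.4·0.28] = 3000.26 + 2125.52 = 5125.78.
Because errors are independent across components, Cov(Tᵢ,Tⱼ) = Cov(Xᵢ,Xⱼ); the off-diagonal part of the true-score variance is the same as above.
True-score variance = [22.9²·0.86 + 16.9²·0.65 + 2²·23.4²·0.55] + 2125.52 = 1841.27 + 2125.52 = 3966.79.
Reliability = 3966.79 / 5125.78 = 0.774.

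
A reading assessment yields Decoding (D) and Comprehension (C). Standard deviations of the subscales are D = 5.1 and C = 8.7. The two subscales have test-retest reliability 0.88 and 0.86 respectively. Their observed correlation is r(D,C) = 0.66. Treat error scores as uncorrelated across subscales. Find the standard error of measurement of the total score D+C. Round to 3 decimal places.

3.704

Var(total) = 101.7 + 58.5684 = 160.268.
True-score variance = 87.9822 + 58.5684 = 146.551, so reliability = 0.9144.
Error variance = 160.268 − 146.551 = 13.7178; SEM = √13.7178 = 3.704.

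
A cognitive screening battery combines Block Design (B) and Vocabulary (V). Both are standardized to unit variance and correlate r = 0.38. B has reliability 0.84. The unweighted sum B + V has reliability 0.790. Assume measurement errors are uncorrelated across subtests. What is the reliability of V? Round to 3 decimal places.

Var(B+V) = 2 + 2·0.38 = 2.760.
True-score variance = ρ_B + ρ_V + 2·0.38, so 0.790 = (0.84 + ρ_V + 0.76) / 2.760.
ρ_V = 0.790·2.760 − 0.84 − 0.76 = 0.580.

0.580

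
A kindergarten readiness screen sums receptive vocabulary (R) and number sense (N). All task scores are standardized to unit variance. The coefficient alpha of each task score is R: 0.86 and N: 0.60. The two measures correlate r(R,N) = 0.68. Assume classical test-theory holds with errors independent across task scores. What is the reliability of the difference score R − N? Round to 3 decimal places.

Var(R−N) = 1 + 1 − 2·0.68 = 2 − 1.36 = 0.64.
Under uncorrelated errors the observed covariances equal the true-score covariances, so only the own-variance terms attenuate.
True-score variance = [0.86 + 0.60] − 1.36 = 1.46 − 1.36 = 0.1.
Reliability = 0.1 / 0.64 = 0.156.

0.156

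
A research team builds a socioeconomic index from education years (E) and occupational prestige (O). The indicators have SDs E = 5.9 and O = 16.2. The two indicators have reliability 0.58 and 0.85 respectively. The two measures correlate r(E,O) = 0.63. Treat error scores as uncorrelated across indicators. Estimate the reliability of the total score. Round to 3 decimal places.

0.871

Var(E+O) = 5.9² + 16.2² + 2·[5.9·16.2·0.63] = 297.25 + 120.431 = 417.681.
Under uncorrelated errors the observed covariances equal the true-score covariances, so only the own-variance terms attenuate.
True-score variance = [5.9²·0.58 + 16.2²·0.85] + 120.431 = 243.264 + 120.431 = 363.695.
Reliability = 363.695 / 417.681 = 0.871.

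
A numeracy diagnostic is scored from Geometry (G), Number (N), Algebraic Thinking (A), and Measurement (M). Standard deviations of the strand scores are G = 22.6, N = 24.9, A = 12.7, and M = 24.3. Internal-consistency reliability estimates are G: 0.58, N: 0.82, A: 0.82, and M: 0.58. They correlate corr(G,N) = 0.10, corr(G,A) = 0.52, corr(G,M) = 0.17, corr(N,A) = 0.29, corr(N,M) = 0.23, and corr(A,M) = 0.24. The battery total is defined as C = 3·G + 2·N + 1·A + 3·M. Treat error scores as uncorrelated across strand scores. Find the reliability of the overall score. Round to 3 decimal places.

0.746

Var(C) = 3²·22.6² + 2²·24.9² + 12.7² + 3²·24.3² + 2·[6·22.6·24.9·0.10 + 3·22.6·12.7·0.52 + 9·22.6·24.3·0.17 + 2·24.9·12.7·0.29 + 6·24.9·24.3·0.23 + 3·12.7·24.3·0.24] = 12552.6 + 5732.5 = 18285.1.
Because errors are independent across components, Cov(Tᵢ,Tⱼ) = Cov(Xᵢ,Xⱼ); the off-diagonal part of the true-score variance is the same as above.
True-score variance = [3²·22.6²·0.58 + 2²·24.9²·0.82 + 12.7²·0.82 + 3²·24.3²·0.58] + 5732.5 = 7914.42 + 5732.5 = 13646.9.
Reliability = 13646.9 / 18285.1 = 0.746.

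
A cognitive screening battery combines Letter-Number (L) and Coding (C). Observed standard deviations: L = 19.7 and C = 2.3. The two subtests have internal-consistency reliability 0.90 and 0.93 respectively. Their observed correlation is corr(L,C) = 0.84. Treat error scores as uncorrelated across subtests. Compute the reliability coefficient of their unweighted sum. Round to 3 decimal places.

Var(L+C) = 19.7² + 2.3² + 2·[19.7·2.3·0.84] = 393.38 + 76.1208 = 469.501.
Because errors are independent across components, Cov(Tᵢ,Tⱼ) = Cov(Xᵢ,Xⱼ); the off-diagonal part of the true-score variance is the same as above.
True-score variance = [19.7²·0.90 + 2.3²·0.93] + 76.1208 = 354.201 + 76.1208 = 430.321.
Reliability = 430.321 / 469.501 = 0.917.

0.917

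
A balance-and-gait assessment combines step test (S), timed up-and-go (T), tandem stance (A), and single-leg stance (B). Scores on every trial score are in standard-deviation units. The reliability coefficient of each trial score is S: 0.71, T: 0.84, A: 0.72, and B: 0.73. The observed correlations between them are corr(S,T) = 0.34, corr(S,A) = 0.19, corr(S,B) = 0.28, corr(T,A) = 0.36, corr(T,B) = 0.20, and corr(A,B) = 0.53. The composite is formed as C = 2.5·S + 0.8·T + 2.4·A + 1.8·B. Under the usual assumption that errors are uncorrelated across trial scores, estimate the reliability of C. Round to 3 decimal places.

Var(C) = 2.5² + 0.8² + 2.4² + 1.8² + 2·[2·0.34 + 6·0.19 + 4.5·0.28 + 1.92·0.36 + 1.44·0.20 + 4.32·0.53] = 15.89 + 12.6976 = 28.5876.
Under uncorrelated errors the observed covariances equal the true-score covariances, so only the own-variance terms attenuate.
True-score variance = [2.5²·0.71 + 0.8²·0.84 + 2.4²·0.72 + 1.8²·0.73] + 12.6976 = 11.4875 + 12.6976 = 24.1851.
Reliability = 24.1851 / 28.5876 = 0.846.

0.846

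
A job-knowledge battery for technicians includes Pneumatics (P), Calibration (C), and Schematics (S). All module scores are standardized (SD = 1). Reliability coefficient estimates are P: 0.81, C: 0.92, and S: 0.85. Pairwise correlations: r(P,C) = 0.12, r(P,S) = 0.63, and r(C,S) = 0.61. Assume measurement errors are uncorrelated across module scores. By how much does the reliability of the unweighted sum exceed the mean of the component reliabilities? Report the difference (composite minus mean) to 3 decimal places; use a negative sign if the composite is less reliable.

Var(sum) = 3 + 2.72 = 5.72; true-score variance = 2.58 + 2.72 = 5.3; composite reliability = 0.9266.
Mean component reliability = 0.8600.
Difference = 0.9266 − 0.8600 = 0.067.

0.067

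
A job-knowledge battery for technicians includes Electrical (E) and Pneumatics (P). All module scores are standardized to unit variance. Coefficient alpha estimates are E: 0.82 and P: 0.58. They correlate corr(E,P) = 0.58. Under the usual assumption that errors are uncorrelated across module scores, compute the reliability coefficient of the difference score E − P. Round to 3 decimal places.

Var(E−P) = 1 + 1 − 2·0.58 = 2 − 1.16 = 0.84.
Because errors are independent across components, Cov(Tᵢ,Tⱼ) = Cov(Xᵢ,Xⱼ); the off-diagonal part of the true-score variance is the same as above.
True-score variance = [0.82 + 0.58] − 1.16 = 1.4 − 1.16 = 0.24.
Reliability = 0.24 / 0.84 = 0.286.

0.286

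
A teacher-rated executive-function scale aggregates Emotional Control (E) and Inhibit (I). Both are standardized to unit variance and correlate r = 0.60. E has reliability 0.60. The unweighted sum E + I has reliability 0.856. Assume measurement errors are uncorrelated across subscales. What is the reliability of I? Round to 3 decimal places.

Var(E+I) = 2 + 2·0.60 = 3.200.
True-score variance = ρ_E + ρ_I + 2·0.60, so 0.856 = (0.60 + ρ_I + 1.20) / 3.200.
ρ_I = 0.856·3.200 − 0.60 − 1.20 = 0.939.

0.939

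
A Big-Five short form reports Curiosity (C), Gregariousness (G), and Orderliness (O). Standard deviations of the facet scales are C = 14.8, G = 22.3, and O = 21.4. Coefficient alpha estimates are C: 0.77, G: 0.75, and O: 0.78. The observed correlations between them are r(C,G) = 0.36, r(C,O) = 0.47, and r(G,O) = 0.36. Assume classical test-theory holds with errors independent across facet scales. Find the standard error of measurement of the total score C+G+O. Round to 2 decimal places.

Var(total) = 1174.29 + 878.944 = 2053.23.
True-score variance = 898.837 + 878.944 = 1777.78, so reliability = 0.8658.
Error variance = 2053.23 − 1777.78 = 275.453; SEM = √275.453 = 16.60.

16.60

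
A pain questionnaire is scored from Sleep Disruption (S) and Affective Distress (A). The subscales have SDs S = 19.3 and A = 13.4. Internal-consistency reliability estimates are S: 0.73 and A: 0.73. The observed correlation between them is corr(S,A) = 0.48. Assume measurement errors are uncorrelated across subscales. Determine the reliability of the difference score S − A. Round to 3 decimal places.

0.509

Var(S−A) = 19.3² + 13.4² − 2·19.3·13.4·0.48 = 552.05 − 248.275 = 303.775.
Under uncorrelated errors the observed covariances equal the true-score covariances, so only the own-variance terms attenuate.
True-score variance = [19.3²·0.73 + 13.4²·0.73] − 248.275 = 402.997 − 248.275 = 154.721.
Reliability = 154.721 / 303.775 = 0.509.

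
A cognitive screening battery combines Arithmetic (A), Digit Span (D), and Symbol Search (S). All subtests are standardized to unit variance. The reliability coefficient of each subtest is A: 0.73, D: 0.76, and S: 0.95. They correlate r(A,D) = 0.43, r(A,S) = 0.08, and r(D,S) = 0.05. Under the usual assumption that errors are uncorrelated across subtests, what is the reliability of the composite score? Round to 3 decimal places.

0.864

Var(A+D+S) = 3 + 2·[0.43 + 0.08 + 0.05] = 3 + 1.12 = 4.12.
With uncorrelated errors the cross-covariances are all true-score covariance, so they carry over unchanged; only the diagonal terms shrink to ρᵢσᵢ².
True-score variance = [0.73 + 0.76 + 0.95] + 1.12 = 2.44 + 1.12 = 3.56.
Reliability = 3.56 / 4.12 = 0.864.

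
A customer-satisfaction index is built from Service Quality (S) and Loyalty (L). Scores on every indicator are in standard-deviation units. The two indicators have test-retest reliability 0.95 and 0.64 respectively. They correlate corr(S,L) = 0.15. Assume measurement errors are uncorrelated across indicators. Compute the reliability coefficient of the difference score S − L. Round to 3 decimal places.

Var(S−L) = 1 + 1 − 2·0.15 = 2 − 0.3 = 1.7.
Because errors are independent across components, Cov(Tᵢ,Tⱼ) = Cov(Xᵢ,Xⱼ); the off-diagonal part of the true-score variance is the same as above.
True-score variance = [0.95 + 0.64] − 0.3 = 1.59 − 0.3 = 1.29.
Reliability = 1.29 / 1.7 = 0.759.

0.759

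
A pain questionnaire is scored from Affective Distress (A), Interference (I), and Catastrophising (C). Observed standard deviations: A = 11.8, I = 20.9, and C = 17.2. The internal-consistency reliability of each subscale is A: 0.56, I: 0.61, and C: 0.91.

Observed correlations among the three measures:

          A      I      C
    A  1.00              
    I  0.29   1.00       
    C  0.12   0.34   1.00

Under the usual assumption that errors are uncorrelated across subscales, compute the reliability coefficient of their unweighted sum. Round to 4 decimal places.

0.8026

Var(A+I+C) = 11.8² + 20.9² + 17.2² + 2·[11.8·20.9·0.29 + 11.8·17.2·0.12 + 20.9·17.2·0.34] = 871.89 + 436.196 = 1308.09.
Under uncorrelated errors the observed covariances equal the true-score covariances, so only the own-variance terms attenuate.
True-score variance = [11.8²·0.56 + 20.9²·0.61 + 17.2²·0.91] + 436.196 = 613.643 + 436.196 = 1049.84.
Reliability = 1049.84 / 1308.09 = 0.8026.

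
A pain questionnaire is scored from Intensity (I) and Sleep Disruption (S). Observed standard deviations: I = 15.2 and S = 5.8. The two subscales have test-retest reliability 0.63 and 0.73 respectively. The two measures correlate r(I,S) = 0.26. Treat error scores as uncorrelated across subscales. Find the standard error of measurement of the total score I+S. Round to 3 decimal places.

9.725

Var(total) = 264.68 + 45.8432 = 310.523.
True-score variance = 170.112 + 45.8432 = 215.956, so reliability = 0.6955.
Error variance = 310.523 − 215.956 = 94.5676; SEM = √94.5676 = 9.725.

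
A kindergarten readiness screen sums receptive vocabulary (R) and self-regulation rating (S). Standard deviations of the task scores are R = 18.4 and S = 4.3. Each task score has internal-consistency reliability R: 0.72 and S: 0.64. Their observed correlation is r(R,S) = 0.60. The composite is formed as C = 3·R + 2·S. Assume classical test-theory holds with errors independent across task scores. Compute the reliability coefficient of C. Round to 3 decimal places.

0.762

Var(C) = 3²·18.4² + 2²·4.3² + 2·[6·18.4·4.3·0.60] = 3121 + 569.664 = 3690.66.
With uncorrelated errors the cross-covariances are all true-score covariance, so they carry over unchanged; only the diagonal terms shrink to ρᵢσᵢ².
True-score variance = [3²·18.4²·0.72 + 2²·4.3²·0.64] + 569.664 = 2241.2 + 569.664 = 2810.87.
Reliability = 2810.87 / 3690.66 = 0.762.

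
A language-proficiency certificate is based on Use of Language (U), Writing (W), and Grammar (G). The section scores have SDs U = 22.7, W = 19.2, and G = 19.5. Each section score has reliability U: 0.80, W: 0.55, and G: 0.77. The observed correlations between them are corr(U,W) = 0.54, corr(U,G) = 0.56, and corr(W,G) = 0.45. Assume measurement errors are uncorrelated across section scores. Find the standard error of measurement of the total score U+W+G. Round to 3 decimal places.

18.879

Var(total) = 1264.18 + 1303.44 = 2567.62.
True-score variance = 907.776 + 1303.44 = 2211.21, so reliability = 0.8612.
Error variance = 2567.62 − 2211.21 = 356.404; SEM = √356.404 = 18.879.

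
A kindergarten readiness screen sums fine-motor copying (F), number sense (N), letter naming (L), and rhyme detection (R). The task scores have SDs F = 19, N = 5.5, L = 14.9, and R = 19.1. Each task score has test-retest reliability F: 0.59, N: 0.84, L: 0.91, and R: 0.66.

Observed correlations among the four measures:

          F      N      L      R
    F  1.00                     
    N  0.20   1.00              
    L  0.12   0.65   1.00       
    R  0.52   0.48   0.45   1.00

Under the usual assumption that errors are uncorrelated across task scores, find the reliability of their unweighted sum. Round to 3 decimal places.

Var(F+N+L+R) = 19² + 5.5² + 14.9² + 19.1² + 2·[19·5.5·0.20 + 19·14.9·0.12 + 19·19.1·0.52 + 5.5·14.9·0.65 + 5.5·19.1·0.48 + 14.9·19.1·0.45] = 978.07 + 950.674 = 1928.74.
Under uncorrelated errors the observed covariances equal the true-score covariances, so only the own-variance terms attenuate.
True-score variance = [19²·0.59 + 5.5²·0.84 + 14.9²·0.91 + 19.1²·0.66] + 950.674 = 681.204 + 950.674 = 1631.88.
Reliability = 1631.88 / 1928.74 = 0.846.

0.846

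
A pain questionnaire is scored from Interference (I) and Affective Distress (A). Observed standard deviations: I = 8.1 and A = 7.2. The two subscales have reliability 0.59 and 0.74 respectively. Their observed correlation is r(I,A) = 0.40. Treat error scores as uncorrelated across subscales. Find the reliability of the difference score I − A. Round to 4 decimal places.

Var(I−A) = 8.1² + 7.2² − 2·8.1·7.2·0.40 = 117.45 − 46.656 = 70.794.
Under uncorrelated errors the observed covariances equal the true-score covariances, so only the own-variance terms attenuate.
True-score variance = [8.1²·0.59 + 7.2²·0.74] − 46.656 = 77.0715 − 46.656 = 30.4155.
Reliability = 30.4155 / 70.794 = 0.4296.

0.4296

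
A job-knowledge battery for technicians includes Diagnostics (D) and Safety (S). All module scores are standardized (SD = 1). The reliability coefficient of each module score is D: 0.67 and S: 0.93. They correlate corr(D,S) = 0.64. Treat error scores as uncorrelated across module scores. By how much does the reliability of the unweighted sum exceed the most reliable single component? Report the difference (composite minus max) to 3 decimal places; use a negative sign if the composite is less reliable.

-0.052

Var(sum) = 2 + 1.28 = 3.28; true-score variance = 1.6 + 1.28 = 2.88; composite reliability = 0.8780.
Max component reliability = 0.9300.
Difference = 0.8780 − 0.9300 = -0.052.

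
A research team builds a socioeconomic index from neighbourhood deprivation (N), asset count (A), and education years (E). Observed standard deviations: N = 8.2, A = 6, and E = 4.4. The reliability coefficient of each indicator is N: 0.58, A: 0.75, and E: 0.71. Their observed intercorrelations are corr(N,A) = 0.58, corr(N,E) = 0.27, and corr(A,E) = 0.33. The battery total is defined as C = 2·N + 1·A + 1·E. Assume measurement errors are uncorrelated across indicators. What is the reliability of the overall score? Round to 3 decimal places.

Var(C) = 2²·8.2² + 6² + 4.4² + 2·[2·8.2·6·0.58 + 2·8.2·4.4·0.27 + 6·4.4·0.33] = 324.32 + 170.534 = 494.854.
Because errors are independent across components, Cov(Tᵢ,Tⱼ) = Cov(Xᵢ,Xⱼ); the off-diagonal part of the true-score variance is the same as above.
True-score variance = [2²·8.2²·0.58 + 6²·0.75 + 4.4²·0.71] + 170.534 = 196.742 + 170.534 = 367.277.
Reliability = 367.277 / 494.854 = 0.742.

0.742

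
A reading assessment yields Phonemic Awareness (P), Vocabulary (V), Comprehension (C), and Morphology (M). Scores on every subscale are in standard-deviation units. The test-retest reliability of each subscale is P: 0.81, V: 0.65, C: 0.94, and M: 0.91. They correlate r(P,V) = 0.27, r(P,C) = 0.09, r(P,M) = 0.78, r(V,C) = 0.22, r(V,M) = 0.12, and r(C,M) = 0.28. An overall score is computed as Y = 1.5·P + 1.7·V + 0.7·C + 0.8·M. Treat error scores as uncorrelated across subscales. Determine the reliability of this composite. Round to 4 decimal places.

Var(Y) = 1.5² + 1.7² + 0.7² + 0.8² + 2·[2.55·0.27 + 1.05·0.09 + 1.2·0.78 + 1.19·0.22 + 1.36·0.12 + 0.56·0.28] = 6.27 + 4.6016 = 10.8716.
Under uncorrelated errors the observed covariances equal the true-score covariances, so only the own-variance terms attenuate.
True-score variance = [1.5²·0.81 + 1.7²·0.65 + 0.7²·0.94 + 0.8²·0.91] + 4.6016 = 4.744 + 4.6016 = 9.3456.
Reliability = 9.3456 / 10.8716 = 0.8596.

0.8596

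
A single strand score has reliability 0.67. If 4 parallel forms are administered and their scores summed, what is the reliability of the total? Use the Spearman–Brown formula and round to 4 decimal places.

ρ_k = kρ / (1 + (k−1)ρ) = 4·0.67 / (1 + 3·0.67) = 2.680 / 3.010 = 0.8904.

0.8904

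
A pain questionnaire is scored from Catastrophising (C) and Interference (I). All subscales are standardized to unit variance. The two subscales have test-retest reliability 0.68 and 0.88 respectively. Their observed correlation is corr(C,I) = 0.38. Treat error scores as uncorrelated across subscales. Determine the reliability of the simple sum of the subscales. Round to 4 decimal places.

Var(C+I) = 2 + 2·[0.38] = 2 + 0.76 = 2.76.
Under uncorrelated errors the observed covariances equal the true-score covariances, so only the own-variance terms attenuate.
True-score variance = [0.68 + 0.88] + 0.76 = 1.56 + 0.76 = 2.32.
Reliability = 2.32 / 2.76 = 0.8406.

0.8406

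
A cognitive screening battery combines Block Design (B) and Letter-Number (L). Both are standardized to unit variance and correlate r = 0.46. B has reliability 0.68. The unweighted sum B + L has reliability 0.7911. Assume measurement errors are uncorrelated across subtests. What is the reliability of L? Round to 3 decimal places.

0.710

Var(B+L) = 2 + 2·0.46 = 2.920.
True-score variance = ρ_B + ρ_L + 2·0.46, so 0.7911 = (0.68 + ρ_L + 0.92) / 2.920.
ρ_L = 0.7911·2.920 − 0.68 − 0.92 = 0.710.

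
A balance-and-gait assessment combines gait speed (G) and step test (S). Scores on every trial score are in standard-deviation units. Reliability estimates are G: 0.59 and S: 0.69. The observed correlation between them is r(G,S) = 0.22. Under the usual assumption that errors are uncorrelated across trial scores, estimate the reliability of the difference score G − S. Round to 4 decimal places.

Var(G−S) = 1 + 1 − 2·0.22 = 2 − 0.44 = 1.56.
Under uncorrelated errors the observed covariances equal the true-score covariances, so only the own-variance terms attenuate.
True-score variance = [0.59 + 0.69] − 0.44 = 1.28 − 0.44 = 0.84.
Reliability = 0.84 / 1.56 = 0.5385.

0.5385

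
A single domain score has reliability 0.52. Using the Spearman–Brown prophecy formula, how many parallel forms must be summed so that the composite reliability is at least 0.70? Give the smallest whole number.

3

k ≥ ρ*(1−ρ₁)/(ρ₁(1−ρ*)) = 0.70·0.48 / (0.52·0.30) = 2.154.
Smallest integer k = 3.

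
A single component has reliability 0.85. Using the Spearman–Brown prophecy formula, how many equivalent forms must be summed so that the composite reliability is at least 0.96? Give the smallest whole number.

k ≥ ρ*(1−ρ₁)/(ρ₁(1−ρ*)) = 0.96·0.15 / (0.85·0.04) = 4.235.
Smallest integer k = 5.

5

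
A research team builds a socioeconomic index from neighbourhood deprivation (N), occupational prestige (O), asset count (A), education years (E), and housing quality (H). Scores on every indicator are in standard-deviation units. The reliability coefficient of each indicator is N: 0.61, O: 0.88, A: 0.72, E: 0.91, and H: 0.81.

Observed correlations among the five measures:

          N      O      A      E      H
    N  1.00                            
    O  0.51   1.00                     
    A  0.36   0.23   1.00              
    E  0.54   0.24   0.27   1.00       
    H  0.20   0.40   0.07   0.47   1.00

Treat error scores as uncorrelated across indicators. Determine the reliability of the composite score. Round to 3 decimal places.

Var(N+O+A+E+H) = 5 + 2·[0.51 + 0.36 + 0.54 + 0.20 + 0.23 + 0.24 + 0.40 + 0.27 + 0.07 + 0.47] = 5 + 6.58 = 11.58.
Because errors are independent across components, Cov(Tᵢ,Tⱼ) = Cov(Xᵢ,Xⱼ); the off-diagonal part of the true-score variance is the same as above.
True-score variance = [0.61 + 0.88 + 0.72 + 0.91 + 0.81] + 6.58 = 3.93 + 6.58 = 10.51.
Reliability = 10.51 / 11.58 = 0.908.

0.908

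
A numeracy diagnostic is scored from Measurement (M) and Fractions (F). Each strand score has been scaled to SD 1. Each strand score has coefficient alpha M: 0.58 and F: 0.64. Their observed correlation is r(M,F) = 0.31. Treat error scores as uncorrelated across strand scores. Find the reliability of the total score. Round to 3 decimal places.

0.702

Var(M+F) = 2 + 2·[0.31] = 2 + 0.62 = 2.62.
Because errors are independent across components, Cov(Tᵢ,Tⱼ) = Cov(Xᵢ,Xⱼ); the off-diagonal part of the true-score variance is the same as above.
True-score variance = [0.58 + 0.64] + 0.62 = 1.22 + 0.62 = 1.84.
Reliability = 1.84 / 2.62 = 0.702.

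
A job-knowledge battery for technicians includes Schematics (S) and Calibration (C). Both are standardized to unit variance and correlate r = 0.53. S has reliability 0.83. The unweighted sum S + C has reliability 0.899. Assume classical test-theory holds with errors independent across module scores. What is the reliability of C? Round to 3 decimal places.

0.861

Var(S+C) = 2 + 2·0.53 = 3.060.
True-score variance = ρ_S + ρ_C + 2·0.53, so 0.899 = (0.83 + ρ_C + 1.06) / 3.060.
ρ_C = 0.899·3.060 − 0.83 − 1.06 = 0.861.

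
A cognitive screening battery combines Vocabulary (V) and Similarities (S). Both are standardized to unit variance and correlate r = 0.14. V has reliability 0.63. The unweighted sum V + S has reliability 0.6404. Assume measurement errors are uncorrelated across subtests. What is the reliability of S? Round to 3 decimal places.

0.550

Var(V+S) = 2 + 2·0.14 = 2.280.
True-score variance = ρ_V + ρ_S + 2·0.14, so 0.6404 = (0.63 + ρ_S + 0.28) / 2.280.
ρ_S = 0.6404·2.280 − 0.63 − 0.28 = 0.550.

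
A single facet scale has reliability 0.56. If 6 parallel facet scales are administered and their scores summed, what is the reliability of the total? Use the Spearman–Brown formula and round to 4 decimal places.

0.8842

ρ_k = kρ / (1 + (k−1)ρ) = 6·0.56 / (1 + 5·0.56) = 3.360 / 3.800 = 0.8842.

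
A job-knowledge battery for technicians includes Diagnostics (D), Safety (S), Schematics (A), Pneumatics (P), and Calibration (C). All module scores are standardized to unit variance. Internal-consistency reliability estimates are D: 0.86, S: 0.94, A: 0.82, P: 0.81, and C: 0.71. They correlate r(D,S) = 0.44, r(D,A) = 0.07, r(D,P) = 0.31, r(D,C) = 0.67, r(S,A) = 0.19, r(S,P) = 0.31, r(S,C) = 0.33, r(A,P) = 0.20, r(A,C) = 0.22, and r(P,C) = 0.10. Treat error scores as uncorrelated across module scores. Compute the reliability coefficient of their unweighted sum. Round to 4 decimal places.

0.9195

Var(D+S+A+P+C) = 5 + 2·[0.44 + 0.07 + 0.31 + 0.67 + 0.19 + 0.31 + 0.33 + 0.20 + 0.22 + 0.10] = 5 + 5.68 = 10.68.
With uncorrelated errors the cross-covariances are all true-score covariance, so they carry over unchanged; only the diagonal terms shrink to ρᵢσᵢ².
True-score variance = [0.86 + 0.94 + 0.82 + 0.81 + 0.71] + 5.68 = 4.14 + 5.68 = 9.82.
Reliability = 9.82 / 10.68 = 0.9195.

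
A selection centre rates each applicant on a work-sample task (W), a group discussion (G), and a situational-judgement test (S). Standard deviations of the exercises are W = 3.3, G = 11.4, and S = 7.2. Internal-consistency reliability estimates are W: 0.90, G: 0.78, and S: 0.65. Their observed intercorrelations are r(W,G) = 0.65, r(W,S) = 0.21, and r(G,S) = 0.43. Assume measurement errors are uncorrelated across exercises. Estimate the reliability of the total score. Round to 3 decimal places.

Var(W+G+S) = 3.3² + 11.4² + 7.2² + 2·[3.3·11.4·0.65 + 3.3·7.2·0.21 + 11.4·7.2·0.43] = 192.69 + 129.474 = 322.164.
Because errors are independent across components, Cov(Tᵢ,Tⱼ) = Cov(Xᵢ,Xⱼ); the off-diagonal part of the true-score variance is the same as above.
True-score variance = [3.3²·0.90 + 11.4²·0.78 + 7.2²·0.65] + 129.474 = 144.866 + 129.474 = 274.34.
Reliability = 274.34 / 322.164 = 0.852.

0.852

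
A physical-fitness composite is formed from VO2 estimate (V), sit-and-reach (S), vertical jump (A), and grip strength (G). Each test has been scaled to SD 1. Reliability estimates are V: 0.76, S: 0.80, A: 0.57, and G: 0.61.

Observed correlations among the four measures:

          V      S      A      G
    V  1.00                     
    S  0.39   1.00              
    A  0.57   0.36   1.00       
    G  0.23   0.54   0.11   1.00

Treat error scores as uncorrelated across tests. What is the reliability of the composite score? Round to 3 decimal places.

0.850

Var(V+S+A+G) = 4 + 2·[0.39 + 0.57 + 0.23 + 0.36 + 0.54 + 0.11] = 4 + 4.4 = 8.4.
Because errors are independent across components, Cov(Tᵢ,Tⱼ) = Cov(Xᵢ,Xⱼ); the off-diagonal part of the true-score variance is the same as above.
True-score variance = [0.76 + 0.80 + 0.57 + 0.61] + 4.4 = 2.74 + 4.4 = 7.14.
Reliability = 7.14 / 8.4 = 0.850.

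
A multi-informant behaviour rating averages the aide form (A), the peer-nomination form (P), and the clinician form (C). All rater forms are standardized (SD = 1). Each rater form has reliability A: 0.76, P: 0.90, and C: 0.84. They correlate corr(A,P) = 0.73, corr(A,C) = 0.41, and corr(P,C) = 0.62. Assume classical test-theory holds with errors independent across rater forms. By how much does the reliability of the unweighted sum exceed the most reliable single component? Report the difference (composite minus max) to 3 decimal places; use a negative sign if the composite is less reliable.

0.023

Var(sum) = 3 + 3.52 = 6.52; true-score variance = 2.5 + 3.52 = 6.02; composite reliability = 0.9233.
Max component reliability = 0.9000.
Difference = 0.9233 − 0.9000 = 0.023.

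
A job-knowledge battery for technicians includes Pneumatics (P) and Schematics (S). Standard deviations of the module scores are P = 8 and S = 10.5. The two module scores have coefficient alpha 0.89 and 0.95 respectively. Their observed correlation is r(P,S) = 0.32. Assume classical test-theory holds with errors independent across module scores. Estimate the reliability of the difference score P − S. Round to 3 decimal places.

0.896

Var(P−S) = 8² + 10.5² − 2·8·10.5·0.32 = 174.25 − 53.76 = 120.49.
Because errors are independent across components, Cov(Tᵢ,Tⱼ) = Cov(Xᵢ,Xⱼ); the off-diagonal part of the true-score variance is the same as above.
True-score variance = [8²·0.89 + 10.5²·0.95] − 53.76 = 161.697 − 53.76 = 107.938.
Reliability = 107.938 / 120.49 = 0.896.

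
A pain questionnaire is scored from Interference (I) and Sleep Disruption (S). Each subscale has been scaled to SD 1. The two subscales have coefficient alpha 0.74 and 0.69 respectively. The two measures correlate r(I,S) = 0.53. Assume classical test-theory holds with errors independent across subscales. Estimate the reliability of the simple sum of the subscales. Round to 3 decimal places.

Var(I+S) = 2 + 2·[0.53] = 2 + 1.06 = 3.06.
Under uncorrelated errors the observed covariances equal the true-score covariances, so only the own-variance terms attenuate.
True-score variance = [0.74 + 0.69] + 1.06 = 1.43 + 1.06 = 2.49.
Reliability = 2.49 / 3.06 = 0.814.

0.814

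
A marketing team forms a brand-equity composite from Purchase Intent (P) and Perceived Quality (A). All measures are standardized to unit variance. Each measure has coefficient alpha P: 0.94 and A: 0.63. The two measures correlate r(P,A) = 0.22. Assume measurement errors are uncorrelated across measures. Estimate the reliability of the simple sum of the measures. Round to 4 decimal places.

Var(P+A) = 2 + 2·[0.22] = 2 + 0.44 = 2.44.
With uncorrelated errors the cross-covariances are all true-score covariance, so they carry over unchanged; only the diagonal terms shrink to ρᵢσᵢ².
True-score variance = [0.94 + 0.63] + 0.44 = 1.57 + 0.44 = 2.01.
Reliability = 2.01 / 2.44 = 0.8238.

0.8238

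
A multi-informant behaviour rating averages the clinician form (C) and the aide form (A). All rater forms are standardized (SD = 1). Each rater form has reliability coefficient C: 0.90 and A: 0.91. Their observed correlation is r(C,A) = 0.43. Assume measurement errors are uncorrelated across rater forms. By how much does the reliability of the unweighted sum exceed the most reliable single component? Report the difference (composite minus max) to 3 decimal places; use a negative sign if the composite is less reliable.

Var(sum) = 2 + 0.86 = 2.86; true-score variance = 1.81 + 0.86 = 2.67; composite reliability = 0.9336.
Max component reliability = 0.9100.
Difference = 0.9336 − 0.9100 = 0.024.

0.024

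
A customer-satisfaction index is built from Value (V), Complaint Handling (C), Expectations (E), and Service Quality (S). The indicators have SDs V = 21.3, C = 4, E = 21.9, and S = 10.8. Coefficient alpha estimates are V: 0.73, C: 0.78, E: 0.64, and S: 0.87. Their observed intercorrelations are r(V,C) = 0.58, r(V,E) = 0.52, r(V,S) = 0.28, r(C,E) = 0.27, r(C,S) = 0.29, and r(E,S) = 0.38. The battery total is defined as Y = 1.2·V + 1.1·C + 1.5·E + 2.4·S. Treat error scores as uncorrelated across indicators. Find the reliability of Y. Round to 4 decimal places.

Var(Y) = 1.2²·21.3² + 1.1²·4² + 1.5²·21.9² + 2.4²·10.8² + 2·[1.32·21.3·4·0.58 + 1.8·21.3·21.9·0.52 + 2.88·21.3·10.8·0.28 + 1.65·4·21.9·0.27 + 2.64·4·10.8·0.29 + 3.6·21.9·10.8·0.38] = 2423.64 + 2166.02 = 4589.66.
With uncorrelated errors the cross-covariances are all true-score covariance, so they carry over unchanged; only the diagonal terms shrink to ρᵢσᵢ².
True-score variance = [1.2²·21.3²·0.73 + 1.1²·4²·0.78 + 1.5²·21.9²·0.64 + 2.4²·10.8²·0.87] + 2166.02 = 1767.16 + 2166.02 = 3933.18.
Reliability = 3933.18 / 4589.66 = 0.8570.

0.8570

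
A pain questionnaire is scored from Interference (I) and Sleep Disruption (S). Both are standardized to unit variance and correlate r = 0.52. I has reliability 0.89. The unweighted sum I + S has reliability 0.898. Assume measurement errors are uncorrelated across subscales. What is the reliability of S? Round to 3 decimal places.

Var(I+S) = 2 + 2·0.52 = 3.040.
True-score variance = ρ_I + ρ_S + 2·0.52, so 0.898 = (0.89 + ρ_S + 1.04) / 3.040.
ρ_S = 0.898·3.040 − 0.89 − 1.04 = 0.800.

0.800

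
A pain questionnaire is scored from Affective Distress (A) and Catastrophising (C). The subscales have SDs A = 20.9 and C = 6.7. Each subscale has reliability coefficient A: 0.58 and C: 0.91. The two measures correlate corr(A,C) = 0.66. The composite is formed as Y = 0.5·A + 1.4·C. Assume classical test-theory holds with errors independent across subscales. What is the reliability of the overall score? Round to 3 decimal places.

Var(Y) = 0.5²·20.9² + 1.4²·6.7² + 2·[0.7·20.9·6.7·0.66] = 197.187 + 129.388 = 326.575.
With uncorrelated errors the cross-covariances are all true-score covariance, so they carry over unchanged; only the diagonal terms shrink to ρᵢσᵢ².
True-score variance = [0.5²·20.9²·0.58 + 1.4²·6.7²·0.91] + 129.388 = 143.403 + 129.388 = 272.791.
Reliability = 272.791 / 326.575 = 0.835.

0.835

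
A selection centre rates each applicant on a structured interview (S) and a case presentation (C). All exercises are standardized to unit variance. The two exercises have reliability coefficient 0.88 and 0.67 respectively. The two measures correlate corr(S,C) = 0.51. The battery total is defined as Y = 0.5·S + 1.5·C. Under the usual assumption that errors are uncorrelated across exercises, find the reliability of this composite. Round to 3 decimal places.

0.763

Var(Y) = 0.5² + 1.5² + 2·[0.75·0.51] = 2.5 + 0.765 = 3.265.
With uncorrelated errors the cross-covariances are all true-score covariance, so they carry over unchanged; only the diagonal terms shrink to ρᵢσᵢ².
True-score variance = [0.5²·0.88 + 1.5²·0.67] + 0.765 = 1.7275 + 0.765 = 2.4925.
Reliability = 2.4925 / 3.265 = 0.763.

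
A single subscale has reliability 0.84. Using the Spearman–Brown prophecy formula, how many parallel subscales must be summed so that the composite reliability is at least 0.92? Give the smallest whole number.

k ≥ ρ*(1−ρ₁)/(ρ₁(1−ρ*)) = 0.92·0.16 / (0.84·0.08) = 2.190.
Smallest integer k = 3.

3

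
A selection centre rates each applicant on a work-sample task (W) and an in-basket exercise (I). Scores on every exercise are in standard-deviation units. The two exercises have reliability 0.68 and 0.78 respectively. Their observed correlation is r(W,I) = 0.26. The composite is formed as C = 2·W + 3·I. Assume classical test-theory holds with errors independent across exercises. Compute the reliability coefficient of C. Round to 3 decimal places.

0.798

Var(C) = 2² + 3² + 2·[6·0.26] = 13 + 3.12 = 16.12.
With uncorrelated errors the cross-covariances are all true-score covariance, so they carry over unchanged; only the diagonal terms shrink to ρᵢσᵢ².
True-score variance = [2²·0.68 + 3²·0.78] + 3.12 = 9.74 + 3.12 = 12.86.
Reliability = 12.86 / 16.12 = 0.798.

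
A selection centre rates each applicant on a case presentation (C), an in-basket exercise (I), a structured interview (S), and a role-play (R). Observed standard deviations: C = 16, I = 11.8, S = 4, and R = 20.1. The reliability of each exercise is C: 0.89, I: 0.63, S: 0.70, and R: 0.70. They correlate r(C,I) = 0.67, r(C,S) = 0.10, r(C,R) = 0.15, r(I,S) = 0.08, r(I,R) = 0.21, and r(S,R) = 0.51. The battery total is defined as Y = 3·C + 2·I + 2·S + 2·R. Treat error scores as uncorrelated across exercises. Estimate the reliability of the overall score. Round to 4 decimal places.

0.8710

Var(Y) = 3²·16² + 2²·11.8² + 2²·4² + 2²·20.1² + 2·[6·16·11.8·0.67 + 6·16·4·0.10 + 6·16·20.1·0.15 + 4·11.8·4·0.08 + 4·11.8·20.1·0.21 + 4·4·20.1·0.51] = 4541 + 2930.33 = 7471.33.
Under uncorrelated errors the observed covariances equal the true-score covariances, so only the own-variance terms attenuate.
True-score variance = [3²·16²·0.89 + 2²·11.8²·0.63 + 2²·4²·0.70 + 2²·20.1²·0.70] + 2930.33 = 3577.47 + 2930.33 = 6507.81.
Reliability = 6507.81 / 7471.33 = 0.8710.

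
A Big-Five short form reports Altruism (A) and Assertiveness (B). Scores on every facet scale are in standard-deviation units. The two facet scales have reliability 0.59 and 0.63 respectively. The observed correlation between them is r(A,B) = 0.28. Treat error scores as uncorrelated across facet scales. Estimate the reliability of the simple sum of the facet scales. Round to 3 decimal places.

Var(A+B) = 2 + 2·[0.28] = 2 + 0.56 = 2.56.
With uncorrelated errors the cross-covariances are all true-score covariance, so they carry over unchanged; only the diagonal terms shrink to ρᵢσᵢ².
True-score variance = [0.59 + 0.63] + 0.56 = 1.22 + 0.56 = 1.78.
Reliability = 1.78 / 2.56 = 0.695.

0.695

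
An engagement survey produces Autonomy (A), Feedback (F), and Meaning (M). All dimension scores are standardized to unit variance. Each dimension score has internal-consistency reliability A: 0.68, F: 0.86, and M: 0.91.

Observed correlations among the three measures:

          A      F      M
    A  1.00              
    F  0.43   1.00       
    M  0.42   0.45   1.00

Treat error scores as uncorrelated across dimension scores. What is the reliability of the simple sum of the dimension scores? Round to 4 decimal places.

0.9018

Var(A+F+M) = 3 + 2·[0.43 + 0.42 + 0.45] = 3 + 2.6 = 5.6.
With uncorrelated errors the cross-covariances are all true-score covariance, so they carry over unchanged; only the diagonal terms shrink to ρᵢσᵢ².
True-score variance = [0.68 + 0.86 + 0.91] + 2.6 = 2.45 + 2.6 = 5.05.
Reliability = 5.05 / 5.6 = 0.9018.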